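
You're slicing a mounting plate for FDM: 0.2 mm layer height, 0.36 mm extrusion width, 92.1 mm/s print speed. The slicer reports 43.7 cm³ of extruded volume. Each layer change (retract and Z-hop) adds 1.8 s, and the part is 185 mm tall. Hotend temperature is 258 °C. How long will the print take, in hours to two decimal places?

2.29 hours

Line area: 0.2 × 0.36 → 0.072 mm².
Toolpath length = 43.7 cm³ / 0.072 mm² = 43700 / 0.072 = 606944.4 mm.
Print-move time = 606944.4 / 92.1 = 6590.1 s.
Layer count = ceil(185 / 0.2) = 925.
Non-print overhead = 925 × 1.8, so 1665 s.
Total = 6590.1 + 1665 = 8255.1 s = 2.29 hours.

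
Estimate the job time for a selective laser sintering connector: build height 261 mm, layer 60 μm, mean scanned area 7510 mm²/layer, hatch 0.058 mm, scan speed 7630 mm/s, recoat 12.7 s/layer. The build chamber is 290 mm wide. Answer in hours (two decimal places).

35.85 hours

Layer count = ceil(261 / 0.06) = 4350.
Per-layer scan distance = 7510 / 0.058, so 129482.8 mm.
Scan time per layer: 129482.8 / 7630 → 16.9702 s.
Per-layer time = 16.9702 + 12.7 = 29.6702 s.
4350 layers × 29.6702 s/layer = 129065.37 s, i.e. 35.85 hours.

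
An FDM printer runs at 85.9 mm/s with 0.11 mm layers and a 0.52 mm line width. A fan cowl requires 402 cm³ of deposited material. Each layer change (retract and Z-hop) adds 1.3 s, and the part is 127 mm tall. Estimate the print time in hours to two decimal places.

23.14 hours

Line area = 0.11 × 0.52 = 0.0572 mm².
Toolpath length = 402 cm³ / 0.0572 mm² = 402000 / 0.0572 = 7027972 mm.
Print-move time: 7027972 / 85.9 → 81815.7 s.
Layer count = ceil(127 / 0.11) = 1155.
Non-print overhead = 1155 × 1.3 = 1501.5 s.
Total = 81815.7 + 1501.5 = 83317.2 s = 23.14 hours.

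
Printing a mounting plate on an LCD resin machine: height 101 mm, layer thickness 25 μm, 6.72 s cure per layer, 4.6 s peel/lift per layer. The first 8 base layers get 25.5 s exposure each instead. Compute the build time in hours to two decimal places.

Number of layers: 101 / 0.025 → 4040 (rounded up).
Burn-in layers = 8 × (25.5 + 4.6), so 240.8 s.
Remaining layers = 4032 × (6.72 + 4.6), so 45642.24 s.
Sum: 240.8 + 45642.24 = 45883.04 s → 12.75 hours.

12.75 hours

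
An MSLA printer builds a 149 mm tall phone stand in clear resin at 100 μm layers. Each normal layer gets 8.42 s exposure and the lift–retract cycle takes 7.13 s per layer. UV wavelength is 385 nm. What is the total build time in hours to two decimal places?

6.44 hours

Number of layers: 149 / 0.1 → 1490 (rounded up).
Each layer takes = 8.42 + 7.13, so 15.55 s.
Total = 1490 × 15.55 = 23169.5 s = 6.44 hours.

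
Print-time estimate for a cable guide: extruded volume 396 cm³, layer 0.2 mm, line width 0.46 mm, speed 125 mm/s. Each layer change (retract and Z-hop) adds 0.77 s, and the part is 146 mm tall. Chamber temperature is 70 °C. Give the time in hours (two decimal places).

9.72 hours

Line area = 0.2 × 0.46, so 0.092 mm².
Total extruded path = 396000/0.092 = 4304347.8 mm.
Print-move time = 4304347.8 / 125, so 34434.8 s.
Number of layers: 146 / 0.2 → 730 (rounded up).
Non-print overhead: 730 × 0.77 → 562.1 s.
Altogether 34434.8 + 562.1 = 34996.9 s, i.e. 9.72 hours.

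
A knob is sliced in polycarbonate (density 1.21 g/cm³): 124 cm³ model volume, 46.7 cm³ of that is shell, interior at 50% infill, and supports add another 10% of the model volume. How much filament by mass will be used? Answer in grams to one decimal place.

Infill region: 124 − 46.7 → 77.3 cm³.
Deposited infill = 0.50 × 77.3, so 38.65 cm³.
Support = 0.10 × 124, so 12.4 cm³.
Total extruded: 46.7 + 38.65 + 12.4 → 97.75 cm³.
Mass = 97.75 × 1.21 = 118.2775 g.

118.3 g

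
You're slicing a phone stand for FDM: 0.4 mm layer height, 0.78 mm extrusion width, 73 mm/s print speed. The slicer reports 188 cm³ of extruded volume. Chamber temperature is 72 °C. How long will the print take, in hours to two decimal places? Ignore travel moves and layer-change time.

2.29 hours

Line area: 0.4 × 0.78 → 0.312 mm².
Path length: 188000 mm³ / 0.312 mm² → 602564.1 mm.
Time extruding = 602564.1 / 73 = 8254.3 s.
Converting: 8254.3 s = 2.29 hours.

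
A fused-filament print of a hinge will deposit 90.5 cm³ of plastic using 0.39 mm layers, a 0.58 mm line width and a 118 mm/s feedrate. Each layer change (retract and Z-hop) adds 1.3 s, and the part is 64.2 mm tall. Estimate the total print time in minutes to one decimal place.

60.1 minutes

Bead cross-section = 0.39 × 0.58 = 0.2262 mm².
Total extruded path = 90500/0.2262 = 400088.4 mm.
Time extruding = 400088.4 / 118, so 3390.6 s.
Layers = ⌈64.2/0.39⌉ = 165.
Non-print overhead = 165 × 1.3 = 214.5 s.
Altogether 3390.6 + 214.5 = 3605.1 s, i.e. 60.1 minutes.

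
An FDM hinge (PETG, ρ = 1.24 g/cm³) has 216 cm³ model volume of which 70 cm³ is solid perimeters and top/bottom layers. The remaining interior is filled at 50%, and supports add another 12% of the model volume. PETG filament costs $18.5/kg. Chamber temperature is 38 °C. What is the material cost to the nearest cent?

$3.88

Infill region = 216 − 70 = 146 cm³.
Deposited infill = 0.50 × 146, so 73 cm³.
Support = 0.12 × 216, so 25.92 cm³.
Total printed volume = 70 + 73 + 25.92, so 168.92 cm³.
Mass = 168.92 × 1.24 = 209.4608 g.
At $18.5/kg: 209.4608/1000 × 18.5 = $3.88.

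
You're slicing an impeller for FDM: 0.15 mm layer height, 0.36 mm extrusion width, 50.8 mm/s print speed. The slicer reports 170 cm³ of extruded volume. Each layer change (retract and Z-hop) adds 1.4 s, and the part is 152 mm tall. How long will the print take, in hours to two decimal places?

Extrusion cross-section = 0.15 × 0.36 = 0.054 mm².
Total extruded path = 170000/0.054 = 3148148.1 mm.
Time extruding = 3148148.1 / 50.8 = 61971.4 s.
Number of layers: 152 / 0.15 → 1014 (rounded up).
Layer-change overhead: 1014 × 1.4 → 1419.6 s.
Total = 61971.4 + 1419.6 = 63391 s = 17.61 hours.

17.61 hours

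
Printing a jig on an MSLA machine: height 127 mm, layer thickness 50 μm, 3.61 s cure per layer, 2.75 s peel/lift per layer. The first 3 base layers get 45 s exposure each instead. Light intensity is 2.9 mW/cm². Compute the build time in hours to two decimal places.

Number of layers: 127 / 0.05 → 2540 (rounded up).
Bottom layers = 3 × (45 + 2.75) = 143.25 s.
Regular layers = 2537 × (3.61 + 2.75) = 16135.32 s.
Sum: 143.25 + 16135.32 = 16278.57 s → 4.52 hours.

4.52 hours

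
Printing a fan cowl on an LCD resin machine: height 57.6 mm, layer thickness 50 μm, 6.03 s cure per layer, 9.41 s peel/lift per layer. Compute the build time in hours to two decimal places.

4.94 hours

Number of layers: 57.6 / 0.05 → 1152 (rounded up).
Cycle time = 6.03 + 9.41, so 15.44 s.
Build time: 1152 × 15.44 s = 17786.88 s, i.e. 4.94 hours.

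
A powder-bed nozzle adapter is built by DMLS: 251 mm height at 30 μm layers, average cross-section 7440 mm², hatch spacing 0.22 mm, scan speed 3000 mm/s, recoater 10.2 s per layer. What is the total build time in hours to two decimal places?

49.91 hours

Number of layers: 251 / 0.03 → 8367 (rounded up).
Scan path per layer: 7440 / 0.22 → 33818.2 mm.
Laser time per layer = 33818.2 / 3000 = 11.2727 s.
Per-layer time = 11.2727 + 10.2, so 21.4727 s.
Build time = 8367 × 21.4727 = 179662.0809 s = 49.91 hours.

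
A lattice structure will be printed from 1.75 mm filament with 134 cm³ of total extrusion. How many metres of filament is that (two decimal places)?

A = π r² = π × 0.875² = 2.4053 mm².
L = 134000 mm³ / 2.4053 mm² = 55710.31 mm, i.e. 55.71 m.

55.71 m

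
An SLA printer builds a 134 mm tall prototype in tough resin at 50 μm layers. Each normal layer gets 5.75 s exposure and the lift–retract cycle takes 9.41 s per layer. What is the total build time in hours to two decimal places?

11.29 hours

Layers = ⌈134/0.05⌉ = 2680.
Each layer takes = 5.75 + 9.41 = 15.16 s.
Build time: 2680 × 15.16 s = 40628.8 s, i.e. 11.29 hours.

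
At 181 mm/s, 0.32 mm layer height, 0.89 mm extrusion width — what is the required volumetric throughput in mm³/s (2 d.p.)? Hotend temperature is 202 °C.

A = 0.32 × 0.89 = 0.2848 mm².
Volumetric flow = 181 × 0.2848 = 51.55 mm³/s.

51.55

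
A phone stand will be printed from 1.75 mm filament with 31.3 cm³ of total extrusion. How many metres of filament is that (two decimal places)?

13.01 m

Cross-section of 1.75 mm filament: π·(1.75/2)² = 2.4053 mm².
L = 31300 mm³ / 2.4053 mm² = 13012.93 mm, i.e. 13.01 m.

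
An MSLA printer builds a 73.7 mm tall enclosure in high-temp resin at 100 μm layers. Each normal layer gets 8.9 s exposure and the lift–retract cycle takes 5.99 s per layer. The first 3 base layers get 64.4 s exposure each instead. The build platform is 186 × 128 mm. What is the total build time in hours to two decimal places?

Layers = ⌈73.7/0.1⌉ = 737.
Bottom layers = 3 × (64.4 + 5.99) = 211.17 s.
Normal layers = 734 × (8.9 + 5.99), so 10929.26 s.
Total = 211.17 + 10929.26 = 11140.43 s = 3.09 hours.

3.09 hours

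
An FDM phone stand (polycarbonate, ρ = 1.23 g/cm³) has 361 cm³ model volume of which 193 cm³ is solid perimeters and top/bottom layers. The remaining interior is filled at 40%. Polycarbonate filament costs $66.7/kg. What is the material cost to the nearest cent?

$21.35

Interior volume = 361 − 193, so 168 cm³.
Infill volume = 0.40 × 168, so 67.2 cm³.
Deposited volume: 193 + 67.2 → 260.2 cm³.
Mass = 260.2 × 1.23 = 320.046 g.
At $66.7/kg: 320.046/1000 × 66.7 = $21.35.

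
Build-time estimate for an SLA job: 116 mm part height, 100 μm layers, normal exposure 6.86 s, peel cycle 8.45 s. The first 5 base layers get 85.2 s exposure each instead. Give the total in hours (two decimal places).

5.04 hours

Number of layers: 116 / 0.1 → 1160 (rounded up).
Base layers = 5 × (85.2 + 8.45) = 468.25 s.
Normal layers: 1155 × (6.86 + 8.45) → 17683.05 s.
Sum: 468.25 + 17683.05 = 18151.3 s → 5.04 hours.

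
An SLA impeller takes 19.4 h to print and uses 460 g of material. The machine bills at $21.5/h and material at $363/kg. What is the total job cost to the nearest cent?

Machine cost: 21.5 × 19.4 → $417.10.
Material charge = 363 × 460/1000 = $166.98.
Job cost: 417.10 + 166.98 = $584.08.

$584.08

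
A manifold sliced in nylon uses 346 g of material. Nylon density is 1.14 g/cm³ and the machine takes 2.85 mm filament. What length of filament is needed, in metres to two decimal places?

Volume = 346 g / 1.14 g·cm⁻³ = 303.5088 cm³ = 303508.8 mm³.
Cross-section of 2.85 mm filament: π·(2.85/2)² = 6.3794 mm².
L = V/A = 303508.8/6.3794 = 47576.39 mm → 47.58 m.

47.58 m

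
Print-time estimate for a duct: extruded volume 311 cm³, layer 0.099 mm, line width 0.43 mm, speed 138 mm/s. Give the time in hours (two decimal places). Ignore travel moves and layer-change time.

Line area = 0.099 × 0.43 = 0.04257 mm².
Total extruded path = 311000/0.04257 = 7305614.3 mm.
Print-move time = 7305614.3 / 138 = 52939.2 s.
That's 52939.2 s → 14.71 hours.

14.71 hours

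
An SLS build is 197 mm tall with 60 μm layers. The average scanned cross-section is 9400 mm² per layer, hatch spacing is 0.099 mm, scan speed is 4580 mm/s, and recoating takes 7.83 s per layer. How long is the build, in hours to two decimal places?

Number of layers: 197 / 0.06 → 3284 (rounded up).
Scan path per layer = 9400 / 0.099, so 94949.5 mm.
Laser time per layer: 94949.5 / 4580 → 20.7313 s.
Per-layer time: 20.7313 + 7.83 → 28.5613 s.
3284 layers × 28.5613 s/layer = 93795.3092 s, i.e. 26.05 hours.

26.05 hours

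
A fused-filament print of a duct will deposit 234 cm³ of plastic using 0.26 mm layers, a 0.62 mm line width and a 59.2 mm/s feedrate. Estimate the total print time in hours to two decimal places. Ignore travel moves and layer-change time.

Extrusion cross-section = 0.26 × 0.62, so 0.1612 mm².
Toolpath length = 234 cm³ / 0.1612 mm² = 234000 / 0.1612 = 1451612.9 mm.
Print-move time = 1451612.9 / 59.2, so 24520.5 s.
24520.5 s = 6.81 hours.

6.81 hours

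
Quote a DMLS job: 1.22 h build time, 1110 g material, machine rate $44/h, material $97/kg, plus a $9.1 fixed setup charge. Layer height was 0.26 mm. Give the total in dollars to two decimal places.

$170.45

Machine cost: 44 × 1.22 → $53.68.
Feedstock cost = 97 × 1110/1000, so $107.67.
Total = 53.68 + 107.67 + 9.1 = $170.45.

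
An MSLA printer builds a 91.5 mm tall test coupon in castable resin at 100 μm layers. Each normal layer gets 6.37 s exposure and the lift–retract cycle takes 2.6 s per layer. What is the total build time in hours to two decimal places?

Number of layers: 91.5 / 0.1 → 915 (rounded up).
Cycle time: 6.37 + 2.6 → 8.97 s.
Total = 915 × 8.97 = 8207.55 s = 2.28 hours.

2.28 hours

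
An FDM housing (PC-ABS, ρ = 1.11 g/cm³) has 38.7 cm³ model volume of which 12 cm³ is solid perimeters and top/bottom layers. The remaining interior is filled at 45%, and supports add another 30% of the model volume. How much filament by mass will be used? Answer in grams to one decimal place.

Interior volume: 38.7 − 12 → 26.7 cm³.
Infill deposited: 0.45 × 26.7 → 12.015 cm³.
Support: 0.30 × 38.7 → 11.61 cm³.
Total extruded = 12 + 12.015 + 11.61 = 35.625 cm³.
Mass = 35.625 × 1.11 = 39.54375 g.

39.5 g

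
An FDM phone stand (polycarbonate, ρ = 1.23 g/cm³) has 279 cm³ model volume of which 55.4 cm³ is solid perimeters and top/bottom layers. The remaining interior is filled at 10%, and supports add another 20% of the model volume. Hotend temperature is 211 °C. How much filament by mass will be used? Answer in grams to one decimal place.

Interior volume = 279 − 55.4 = 223.6 cm³.
Deposited infill: 0.10 × 223.6 → 22.36 cm³.
Support: 0.20 × 279 → 55.8 cm³.
Total printed volume: 55.4 + 22.36 + 55.8 → 133.56 cm³.
Mass = 133.56 × 1.23 = 164.2788 g.

164.3 g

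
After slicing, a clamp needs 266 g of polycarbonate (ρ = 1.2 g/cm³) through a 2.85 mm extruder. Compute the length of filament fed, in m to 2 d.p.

Extruded volume: 266/1.2 = 221.6667 cm³ (221666.7 mm³).
A = π r² = π × 1.425² = 6.3794 mm².
Length = 221666.7 / 6.3794 = 34747.26 mm = 34.75 m.

34.75 m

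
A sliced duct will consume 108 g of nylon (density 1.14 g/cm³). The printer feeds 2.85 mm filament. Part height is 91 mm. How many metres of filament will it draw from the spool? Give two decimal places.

Extruded volume: 108/1.14 = 94.7368 cm³ (94736.8 mm³).
A = π r² = π × 1.425² = 6.3794 mm².
Length = 94736.8 / 6.3794 = 14850.42 mm = 14.85 m.

14.85 m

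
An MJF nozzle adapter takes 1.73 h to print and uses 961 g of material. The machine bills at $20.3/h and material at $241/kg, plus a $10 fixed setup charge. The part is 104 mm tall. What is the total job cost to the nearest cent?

$276.72

Machine cost = 20.3 × 1.73 = $35.119.
Material charge: 241 × 961/1000 → $231.601.
Adding setup: 35.119 + 231.601 + 10 → $276.72.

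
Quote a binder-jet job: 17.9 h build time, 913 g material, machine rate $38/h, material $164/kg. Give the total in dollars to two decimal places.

$829.93

Time charge: 38 × 17.9 → $680.20.
Material cost = 164 × 913/1000, so $149.732.
Total = 680.20 + 149.732 = 829.932 ≈ $829.93.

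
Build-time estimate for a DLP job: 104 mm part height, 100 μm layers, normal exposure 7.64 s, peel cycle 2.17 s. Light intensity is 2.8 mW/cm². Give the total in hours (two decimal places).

Layers = ⌈104/0.1⌉ = 1040.
Per-layer time: 7.64 + 2.17 → 9.81 s.
Total = 1040 × 9.81 = 10202.4 s = 2.83 hours.

2.83 hours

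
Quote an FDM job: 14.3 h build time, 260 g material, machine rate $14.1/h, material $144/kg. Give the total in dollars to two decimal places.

$239.07

Machine cost: 14.1 × 14.3 → $201.63.
Material cost: 144 × 260/1000 → $37.44.
Total = 201.63 + 37.44 = $239.07.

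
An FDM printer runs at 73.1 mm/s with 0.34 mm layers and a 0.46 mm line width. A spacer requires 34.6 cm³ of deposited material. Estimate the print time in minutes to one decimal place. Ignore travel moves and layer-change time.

Line area = 0.34 × 0.46 = 0.1564 mm².
Total extruded path = 34600/0.1564 = 221227.6 mm.
Extrusion time = 221227.6 / 73.1 = 3026.4 s.
That's 3026.4 s → 50.4 minutes.

50.4 minutes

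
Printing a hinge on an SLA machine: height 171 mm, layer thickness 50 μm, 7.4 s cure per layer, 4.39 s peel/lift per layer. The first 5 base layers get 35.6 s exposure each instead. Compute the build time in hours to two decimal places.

11.24 hours

Layer count = ceil(171 / 0.05) = 3420.
Burn-in layers: 5 × (35.6 + 4.39) → 199.95 s.
Normal layers: 3415 × (7.4 + 4.39) → 40262.85 s.
Sum: 199.95 + 40262.85 = 40462.8 s → 11.24 hours.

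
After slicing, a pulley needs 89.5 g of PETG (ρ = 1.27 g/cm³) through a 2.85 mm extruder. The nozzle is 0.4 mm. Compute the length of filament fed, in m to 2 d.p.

11.05 m

Volume = 89.5 g / 1.27 g·cm⁻³ = 70.4724 cm³ = 70472.4 mm³.
Cross-section of 2.85 mm filament: π·(2.85/2)² = 6.3794 mm².
Length = 70472.4 / 6.3794 = 11046.87 mm = 11.05 m.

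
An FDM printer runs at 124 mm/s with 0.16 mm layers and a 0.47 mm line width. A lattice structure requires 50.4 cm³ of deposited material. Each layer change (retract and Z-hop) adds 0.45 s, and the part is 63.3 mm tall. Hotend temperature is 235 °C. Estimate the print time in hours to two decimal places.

1.55 hours

Bead cross-section: 0.16 × 0.47 → 0.0752 mm².
Toolpath length = 50.4 cm³ / 0.0752 mm² = 50400 / 0.0752 = 670212.8 mm.
Extrusion time = 670212.8 / 124, so 5404.9 s.
Layer count = ceil(63.3 / 0.16) = 396.
Z-hop total = 396 × 0.45, so 178.2 s.
Total = 5404.9 + 178.2 = 5583.1 s = 1.55 hours.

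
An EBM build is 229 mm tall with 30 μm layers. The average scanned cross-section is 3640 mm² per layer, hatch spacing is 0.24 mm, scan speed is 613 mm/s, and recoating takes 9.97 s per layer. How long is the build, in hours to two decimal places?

73.61 hours

Number of layers: 229 / 0.03 → 7634 (rounded up).
Hatch length per layer: 3640 / 0.24 → 15166.7 mm.
Per-layer scan time = 15166.7 / 613, so 24.7418 s.
Layer cycle = 24.7418 + 9.97, so 34.7118 s.
7634 layers × 34.7118 s/layer = 264989.8812 s, i.e. 73.61 hours.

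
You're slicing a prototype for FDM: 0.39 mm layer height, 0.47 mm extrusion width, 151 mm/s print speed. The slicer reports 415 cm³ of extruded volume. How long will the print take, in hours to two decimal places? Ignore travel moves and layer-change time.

4.16 hours

Extrusion cross-section: 0.39 × 0.47 → 0.1833 mm².
Toolpath length = 415 cm³ / 0.1833 mm² = 415000 / 0.1833 = 2264048 mm.
Time extruding: 2264048 / 151 → 14993.7 s.
In the requested units: 14993.7 s = 4.16 hours.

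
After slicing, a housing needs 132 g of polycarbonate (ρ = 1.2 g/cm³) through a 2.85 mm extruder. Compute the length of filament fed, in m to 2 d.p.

Extruded volume: 132/1.2 = 110 cm³ (110000 mm³).
Filament cross-section = π × (2.85/2)² = 6.3794 mm².
Length = 110000 / 6.3794 = 17243 mm = 17.24 m.

17.24 m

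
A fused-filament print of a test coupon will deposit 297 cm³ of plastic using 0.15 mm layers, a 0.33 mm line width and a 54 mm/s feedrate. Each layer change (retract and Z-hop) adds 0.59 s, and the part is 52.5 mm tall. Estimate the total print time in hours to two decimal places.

30.92 hours

Extrusion cross-section = 0.15 × 0.33 = 0.0495 mm².
Toolpath length = 297 cm³ / 0.0495 mm² = 297000 / 0.0495 = 6000000 mm.
Extrusion time = 6000000 / 54 = 111111.1 s.
Layers = ⌈52.5/0.15⌉ = 350.
Non-print overhead = 350 × 0.59 = 206.5 s.
Altogether 111111.1 + 206.5 = 111317.6 s, i.e. 30.92 hours.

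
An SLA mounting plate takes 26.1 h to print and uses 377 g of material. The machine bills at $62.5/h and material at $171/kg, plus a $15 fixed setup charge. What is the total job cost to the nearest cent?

Machine-time cost = 62.5 × 26.1, so $1631.25.
Material cost = 171 × 377/1000, so $64.467.
Adding setup: 1631.25 + 64.467 + 15 → 1710.717 ≈ $1710.72.

$1710.72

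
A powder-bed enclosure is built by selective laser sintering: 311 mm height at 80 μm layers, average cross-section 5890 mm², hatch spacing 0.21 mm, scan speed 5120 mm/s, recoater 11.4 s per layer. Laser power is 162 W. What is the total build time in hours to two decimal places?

18.23 hours

Layers = ⌈311/0.08⌉ = 3888.
Scan path per layer = 5890 / 0.21, so 28047.6 mm.
Scan time per layer = 28047.6 / 5120 = 5.478 s.
Layer cycle: 5.478 + 11.4 → 16.878 s.
3888 layers × 16.878 s/layer = 65621.664 s, i.e. 18.23 hours.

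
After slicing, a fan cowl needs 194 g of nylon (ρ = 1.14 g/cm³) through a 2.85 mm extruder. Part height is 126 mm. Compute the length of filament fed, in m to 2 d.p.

26.68 m

Volume = 194 g / 1.14 g·cm⁻³ = 170.1754 cm³ = 170175.4 mm³.
Filament cross-section = π × (2.85/2)² = 6.3794 mm².
Length = 170175.4 / 6.3794 = 26675.77 mm = 26.68 m.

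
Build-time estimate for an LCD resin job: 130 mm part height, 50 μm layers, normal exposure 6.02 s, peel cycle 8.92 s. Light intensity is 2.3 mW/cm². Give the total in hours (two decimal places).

Layer count = ceil(130 / 0.05) = 2600.
Per-layer time: 6.02 + 8.92 → 14.94 s.
Build time: 2600 × 14.94 s = 38844 s, i.e. 10.79 hours.

10.79 hours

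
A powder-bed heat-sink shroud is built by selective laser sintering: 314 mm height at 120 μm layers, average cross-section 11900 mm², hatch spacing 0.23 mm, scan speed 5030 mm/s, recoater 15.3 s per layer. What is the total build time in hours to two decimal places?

18.60 hours

Number of layers: 314 / 0.12 → 2617 (rounded up).
Scan path per layer = 11900 / 0.23 = 51739.1 mm.
Scan time per layer = 51739.1 / 5030 = 10.2861 s.
Time per layer: 10.2861 + 15.3 → 25.5861 s.
Build time = 2617 × 25.5861 = 66958.8237 s = 18.60 hours.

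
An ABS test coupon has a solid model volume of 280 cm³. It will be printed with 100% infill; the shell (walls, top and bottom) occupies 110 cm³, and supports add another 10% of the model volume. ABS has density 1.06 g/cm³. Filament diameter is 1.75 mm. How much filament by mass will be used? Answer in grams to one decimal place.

Interior volume = 280 − 110 = 170 cm³.
Infill deposited = 1.00 × 170 = 170 cm³.
Support: 0.10 × 280 → 28 cm³.
Total extruded = 110 + 170 + 28 = 308 cm³.
Mass: 308 × 1.06 → 326.48 g.

326.5 g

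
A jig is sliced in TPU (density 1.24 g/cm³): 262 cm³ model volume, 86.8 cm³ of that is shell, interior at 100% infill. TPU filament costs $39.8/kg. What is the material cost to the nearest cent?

$12.93

Infill region = 262 − 86.8 = 175.2 cm³.
Infill deposited: 1.00 × 175.2 → 175.2 cm³.
Total printed volume = 86.8 + 175.2 = 262 cm³.
Mass: 262 × 1.24 → 324.88 g.
Cost = 324.88 g / 1000 × $39.8/kg = $12.93.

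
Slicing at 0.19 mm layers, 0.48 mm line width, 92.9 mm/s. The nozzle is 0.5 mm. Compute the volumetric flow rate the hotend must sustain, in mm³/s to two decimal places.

Bead cross-section: 0.19 × 0.48 → 0.0912 mm².
Volumetric flow = 92.9 × 0.0912 = 8.47 mm³/s.

8.47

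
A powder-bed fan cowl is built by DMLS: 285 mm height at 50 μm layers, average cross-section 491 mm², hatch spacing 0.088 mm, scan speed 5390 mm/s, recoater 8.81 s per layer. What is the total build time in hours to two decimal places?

Layer count = ceil(285 / 0.05) = 5700.
Scan path per layer: 491 / 0.088 → 5579.5 mm.
Scan time per layer = 5579.5 / 5390 = 1.0352 s.
Per-layer time: 1.0352 + 8.81 → 9.8452 s.
Total: 5700 × 9.8452 s = 56117.64 s → 15.59 hours.

15.59 hours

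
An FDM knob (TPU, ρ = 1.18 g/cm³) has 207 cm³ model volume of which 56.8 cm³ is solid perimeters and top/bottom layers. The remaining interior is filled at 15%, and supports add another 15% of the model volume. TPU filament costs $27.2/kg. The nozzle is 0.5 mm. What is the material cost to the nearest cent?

Infill region = 207 − 56.8 = 150.2 cm³.
Deposited infill = 0.15 × 150.2 = 22.53 cm³.
Support: 0.15 × 207 → 31.05 cm³.
Total printed volume = 56.8 + 22.53 + 31.05 = 110.38 cm³.
Mass: 110.38 × 1.18 → 130.2484 g.
Cost = 130.2484 g / 1000 × $27.2/kg = $3.54.

$3.54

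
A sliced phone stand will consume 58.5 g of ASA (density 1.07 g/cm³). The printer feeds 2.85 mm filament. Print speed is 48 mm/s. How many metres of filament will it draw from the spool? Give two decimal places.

Volume = 58.5 g / 1.07 g·cm⁻³ = 54.6729 cm³ = 54672.9 mm³.
A = π r² = π × 1.425² = 6.3794 mm².
Length = 54672.9 / 6.3794 = 8570.23 mm = 8.57 m.

8.57 m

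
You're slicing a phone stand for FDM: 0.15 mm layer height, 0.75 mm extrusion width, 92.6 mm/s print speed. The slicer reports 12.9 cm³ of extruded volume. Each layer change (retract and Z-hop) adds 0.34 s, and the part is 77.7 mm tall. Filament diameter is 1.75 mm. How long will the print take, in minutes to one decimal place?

23.6 minutes

Extrusion cross-section = 0.15 × 0.75 = 0.1125 mm².
Path length: 12900 mm³ / 0.1125 mm² → 114666.7 mm.
Extrusion time = 114666.7 / 92.6 = 1238.3 s.
Layers = ⌈77.7/0.15⌉ = 518.
Z-hop total: 518 × 0.34 → 176.12 s.
Altogether 1238.3 + 176.12 = 1414.42 s, i.e. 23.6 minutes.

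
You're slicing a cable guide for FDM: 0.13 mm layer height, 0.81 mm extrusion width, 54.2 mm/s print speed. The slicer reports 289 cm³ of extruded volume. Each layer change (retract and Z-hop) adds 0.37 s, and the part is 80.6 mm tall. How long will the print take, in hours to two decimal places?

14.13 hours

Line area: 0.13 × 0.81 → 0.1053 mm².
Toolpath length = 289 cm³ / 0.1053 mm² = 289000 / 0.1053 = 2744539.4 mm.
Time extruding = 2744539.4 / 54.2 = 50637.3 s.
Layers = ⌈80.6/0.13⌉ = 620.
Non-print overhead: 620 × 0.37 → 229.4 s.
Total = 50637.3 + 229.4 = 50866.7 s = 14.13 hours.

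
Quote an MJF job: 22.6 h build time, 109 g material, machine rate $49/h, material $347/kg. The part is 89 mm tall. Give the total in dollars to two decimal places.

Machine cost = 49 × 22.6, so $1107.40.
Material charge: 347 × 109/1000 → $37.823.
Job cost: 1107.40 + 37.823 = 1145.223 ≈ $1145.22.

$1145.22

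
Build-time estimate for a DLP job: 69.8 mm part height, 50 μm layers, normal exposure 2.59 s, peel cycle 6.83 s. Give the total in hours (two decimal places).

3.65 hours

Number of layers: 69.8 / 0.05 → 1396 (rounded up).
Per-layer time = 2.59 + 6.83 = 9.42 s.
Build time: 1396 × 9.42 s = 13150.32 s, i.e. 3.65 hours.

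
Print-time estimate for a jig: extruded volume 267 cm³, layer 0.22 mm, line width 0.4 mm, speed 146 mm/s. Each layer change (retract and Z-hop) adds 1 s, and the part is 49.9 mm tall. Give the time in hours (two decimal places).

Bead cross-section = 0.22 × 0.4, so 0.088 mm².
Path length: 267000 mm³ / 0.088 mm² → 3034090.9 mm.
Extrusion time = 3034090.9 / 146, so 20781.4 s.
Number of layers: 49.9 / 0.22 → 227 (rounded up).
Non-print overhead = 227 × 1 = 227 s.
Altogether 20781.4 + 227 = 21008.4 s, i.e. 5.84 hours.

5.84 hours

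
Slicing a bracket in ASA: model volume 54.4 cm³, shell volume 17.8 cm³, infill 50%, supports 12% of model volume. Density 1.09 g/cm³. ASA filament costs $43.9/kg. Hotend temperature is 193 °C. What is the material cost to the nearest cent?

$2.04

Volume inside the shell: 54.4 − 17.8 → 36.6 cm³.
Infill deposited = 0.50 × 36.6, so 18.3 cm³.
Support: 0.12 × 54.4 → 6.528 cm³.
Deposited volume = 17.8 + 18.3 + 6.528, so 42.628 cm³.
Mass = 42.628 × 1.09 = 46.46452 g.
At $43.9/kg: 46.46452/1000 × 43.9 = $2.04.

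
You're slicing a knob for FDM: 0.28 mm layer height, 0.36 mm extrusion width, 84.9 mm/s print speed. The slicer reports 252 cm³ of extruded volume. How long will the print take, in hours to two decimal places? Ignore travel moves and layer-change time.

8.18 hours

Bead cross-section = 0.28 × 0.36, so 0.1008 mm².
Total extruded path = 252000/0.1008 = 2500000 mm.
Extrusion time: 2500000 / 84.9 → 29446.4 s.
29446.4 s = 8.18 hours.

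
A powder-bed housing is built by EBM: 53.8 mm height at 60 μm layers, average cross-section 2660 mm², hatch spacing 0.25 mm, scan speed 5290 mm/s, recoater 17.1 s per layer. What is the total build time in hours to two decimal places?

4.76 hours

Layer count = ceil(53.8 / 0.06) = 897.
Hatch length per layer = 2660 / 0.25, so 10640 mm.
Per-layer scan time = 10640 / 5290 = 2.0113 s.
Layer cycle = 2.0113 + 17.1, so 19.1113 s.
Build time = 897 × 19.1113 = 17142.8361 s = 4.76 hours.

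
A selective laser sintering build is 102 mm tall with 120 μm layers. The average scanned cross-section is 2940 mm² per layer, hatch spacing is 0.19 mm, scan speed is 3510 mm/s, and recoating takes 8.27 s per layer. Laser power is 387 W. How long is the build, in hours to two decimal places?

Number of layers: 102 / 0.12 → 850 (rounded up).
Per-layer scan distance = 2940 / 0.19, so 15473.7 mm.
Laser time per layer = 15473.7 / 3510, so 4.4085 s.
Time per layer = 4.4085 + 8.27 = 12.6785 s.
Build time = 850 × 12.6785 = 10776.725 s = 2.99 hours.

2.99 hours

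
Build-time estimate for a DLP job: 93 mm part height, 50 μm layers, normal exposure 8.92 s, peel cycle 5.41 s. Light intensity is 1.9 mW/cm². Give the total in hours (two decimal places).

Number of layers: 93 / 0.05 → 1860 (rounded up).
Cycle time = 8.92 + 5.41 = 14.33 s.
Build time: 1860 × 14.33 s = 26653.8 s, i.e. 7.40 hours.

7.40 hours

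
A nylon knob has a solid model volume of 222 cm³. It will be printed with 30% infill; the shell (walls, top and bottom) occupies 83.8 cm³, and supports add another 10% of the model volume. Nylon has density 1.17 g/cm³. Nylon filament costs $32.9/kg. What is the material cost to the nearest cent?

Interior volume = 222 − 83.8 = 138.2 cm³.
Infill deposited = 0.30 × 138.2 = 41.46 cm³.
Support: 0.10 × 222 → 22.2 cm³.
Deposited volume: 83.8 + 41.46 + 22.2 → 147.46 cm³.
Mass: 147.46 × 1.17 → 172.5282 g.
At $32.9/kg: 172.5282/1000 × 32.9 = $5.68.

$5.68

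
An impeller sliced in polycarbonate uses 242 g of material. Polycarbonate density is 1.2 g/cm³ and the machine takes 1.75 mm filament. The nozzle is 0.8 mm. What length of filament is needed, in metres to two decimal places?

83.84 m

Extruded volume: 242/1.2 = 201.6667 cm³ (201666.7 mm³).
A = π r² = π × 0.875² = 2.4053 mm².
Length = 201666.7 / 2.4053 = 83842.64 mm = 83.84 m.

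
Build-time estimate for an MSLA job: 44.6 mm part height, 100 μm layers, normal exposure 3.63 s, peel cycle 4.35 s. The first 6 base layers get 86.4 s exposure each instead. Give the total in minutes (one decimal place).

Layers = ⌈44.6/0.1⌉ = 446.
Base layers = 6 × (86.4 + 4.35), so 544.5 s.
Regular layers = 440 × (3.63 + 4.35) = 3511.2 s.
Sum: 544.5 + 3511.2 = 4055.7 s → 67.6 minutes.

67.6 minutes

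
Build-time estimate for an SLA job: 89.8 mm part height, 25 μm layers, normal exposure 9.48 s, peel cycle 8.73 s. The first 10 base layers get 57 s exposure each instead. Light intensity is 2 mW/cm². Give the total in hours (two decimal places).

Layer count = ceil(89.8 / 0.025) = 3592.
Burn-in layers = 10 × (57 + 8.73), so 657.3 s.
Regular layers: 3582 × (9.48 + 8.73) → 65228.22 s.
Sum: 657.3 + 65228.22 = 65885.52 s → 18.30 hours.

18.30 hours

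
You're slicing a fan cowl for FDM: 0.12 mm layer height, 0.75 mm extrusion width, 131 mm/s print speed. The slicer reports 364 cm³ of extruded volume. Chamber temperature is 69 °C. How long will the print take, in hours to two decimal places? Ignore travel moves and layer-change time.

8.58 hours

Extrusion cross-section = 0.12 × 0.75, so 0.09 mm².
Total extruded path = 364000/0.09 = 4044444.4 mm.
Print-move time = 4044444.4 / 131, so 30873.6 s.
Converting: 30873.6 s = 8.58 hours.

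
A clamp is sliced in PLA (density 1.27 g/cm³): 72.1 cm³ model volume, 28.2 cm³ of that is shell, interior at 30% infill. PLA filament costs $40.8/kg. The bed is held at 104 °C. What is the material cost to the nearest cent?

Infill region = 72.1 − 28.2 = 43.9 cm³.
Infill deposited = 0.30 × 43.9 = 13.17 cm³.
Deposited volume = 28.2 + 13.17 = 41.37 cm³.
Mass: 41.37 × 1.27 → 52.5399 g.
Cost = 52.5399 g / 1000 × $40.8/kg = $2.14.

$2.14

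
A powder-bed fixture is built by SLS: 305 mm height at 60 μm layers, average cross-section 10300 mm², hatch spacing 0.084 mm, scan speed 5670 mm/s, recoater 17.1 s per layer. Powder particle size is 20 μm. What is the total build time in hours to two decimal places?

54.69 hours

Layer count = ceil(305 / 0.06) = 5084.
Per-layer scan distance: 10300 / 0.084 → 122619 mm.
Scan time per layer = 122619 / 5670, so 21.6259 s.
Time per layer = 21.6259 + 17.1 = 38.7259 s.
Total: 5084 × 38.7259 s = 196882.4756 s → 54.69 hours.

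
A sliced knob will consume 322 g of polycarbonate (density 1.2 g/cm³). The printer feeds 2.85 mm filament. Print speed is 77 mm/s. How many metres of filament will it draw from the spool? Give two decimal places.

Extruded volume: 322/1.2 = 268.3333 cm³ (268333.3 mm³).
Filament cross-section = π × (2.85/2)² = 6.3794 mm².
Length = 268333.3 / 6.3794 = 42062.47 mm = 42.06 m.

42.06 m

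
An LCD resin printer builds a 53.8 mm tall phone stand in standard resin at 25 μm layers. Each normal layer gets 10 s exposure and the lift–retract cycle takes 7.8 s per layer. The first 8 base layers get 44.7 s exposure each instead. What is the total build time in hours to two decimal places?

10.72 hours

Layers = ⌈53.8/0.025⌉ = 2152.
Base layers: 8 × (44.7 + 7.8) → 420 s.
Remaining layers: 2144 × (10 + 7.8) → 38163.2 s.
Sum: 420 + 38163.2 = 38583.2 s → 10.72 hours.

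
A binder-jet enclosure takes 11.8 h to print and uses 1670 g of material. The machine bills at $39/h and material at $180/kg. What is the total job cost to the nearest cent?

$760.80

Time charge = 39 × 11.8 = $460.20.
Feedstock cost = 180 × 1670/1000 = $300.60.
Total = 460.20 + 300.60 = $760.80.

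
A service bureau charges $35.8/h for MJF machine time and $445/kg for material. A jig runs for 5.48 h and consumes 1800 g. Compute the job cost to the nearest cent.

$997.18

Time charge = 35.8 × 5.48, so $196.184.
Material cost = 445 × 1800/1000 = $801.00.
Job cost: 196.184 + 801.00 = 997.184 ≈ $997.18.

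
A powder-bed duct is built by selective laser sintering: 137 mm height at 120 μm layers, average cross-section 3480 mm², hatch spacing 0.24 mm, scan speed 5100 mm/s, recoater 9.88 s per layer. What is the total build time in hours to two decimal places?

Layers = ⌈137/0.12⌉ = 1142.
Per-layer scan distance = 3480 / 0.24 = 14500 mm.
Laser time per layer: 14500 / 5100 → 2.8431 s.
Layer cycle: 2.8431 + 9.88 → 12.7231 s.
Total: 1142 × 12.7231 s = 14529.7802 s → 4.04 hours.

4.04 hours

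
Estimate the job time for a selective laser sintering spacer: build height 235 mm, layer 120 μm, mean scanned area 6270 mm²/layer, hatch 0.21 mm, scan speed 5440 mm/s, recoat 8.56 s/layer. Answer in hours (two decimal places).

Number of layers: 235 / 0.12 → 1959 (rounded up).
Scan path per layer = 6270 / 0.21 = 29857.1 mm.
Per-layer scan time: 29857.1 / 5440 → 5.4884 s.
Time per layer = 5.4884 + 8.56 = 14.0484 s.
Build time = 1959 × 14.0484 = 27520.8156 s = 7.64 hours.

7.64 hours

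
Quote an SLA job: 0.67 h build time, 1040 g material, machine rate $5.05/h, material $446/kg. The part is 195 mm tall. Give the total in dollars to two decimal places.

Time charge: 5.05 × 0.67 → $3.3835.
Material cost = 446 × 1040/1000 = $463.84.
Total = 3.3835 + 463.84 = 467.2235 ≈ $467.22.

$467.22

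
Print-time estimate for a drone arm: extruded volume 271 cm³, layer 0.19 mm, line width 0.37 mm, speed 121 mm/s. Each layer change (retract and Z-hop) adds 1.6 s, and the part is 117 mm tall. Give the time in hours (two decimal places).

9.12 hours

Bead cross-section = 0.19 × 0.37 = 0.0703 mm².
Total extruded path = 271000/0.0703 = 3854907.5 mm.
Extrusion time = 3854907.5 / 121 = 31858.7 s.
Layers = ⌈117/0.19⌉ = 616.
Non-print overhead = 616 × 1.6 = 985.6 s.
Total = 31858.7 + 985.6 = 32844.3 s = 9.12 hours.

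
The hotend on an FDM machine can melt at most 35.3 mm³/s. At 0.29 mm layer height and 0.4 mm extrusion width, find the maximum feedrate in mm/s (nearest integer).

Bead cross-section = 0.29 × 0.4, so 0.116 mm².
v_max = Q/A = 35.3/0.116 = 304.31 mm/s → 304 mm/s.

304 mm/s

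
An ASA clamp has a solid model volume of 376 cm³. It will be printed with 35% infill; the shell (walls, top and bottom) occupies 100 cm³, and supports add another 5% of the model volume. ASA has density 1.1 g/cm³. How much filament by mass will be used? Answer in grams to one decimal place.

236.9 g

Infill region = 376 − 100, so 276 cm³.
Infill deposited = 0.35 × 276, so 96.6 cm³.
Support = 0.05 × 376, so 18.8 cm³.
Total extruded: 100 + 96.6 + 18.8 → 215.4 cm³.
Mass = 215.4 × 1.1 = 236.94 g.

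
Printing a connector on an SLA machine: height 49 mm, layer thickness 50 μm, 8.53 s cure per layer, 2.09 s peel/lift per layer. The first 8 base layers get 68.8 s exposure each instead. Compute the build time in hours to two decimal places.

Layers = ⌈49/0.05⌉ = 980.
Base layers = 8 × (68.8 + 2.09) = 567.12 s.
Remaining layers = 972 × (8.53 + 2.09), so 10322.64 s.
Total = 567.12 + 10322.64 = 10889.76 s = 3.02 hours.

3.02 hours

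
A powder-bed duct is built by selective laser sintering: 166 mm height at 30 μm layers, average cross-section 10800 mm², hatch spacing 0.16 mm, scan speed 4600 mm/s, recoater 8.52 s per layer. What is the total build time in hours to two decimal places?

Number of layers: 166 / 0.03 → 5534 (rounded up).
Scan path per layer = 10800 / 0.16 = 67500 mm.
Per-layer scan time = 67500 / 4600, so 14.6739 s.
Per-layer time: 14.6739 + 8.52 → 23.1939 s.
5534 layers × 23.1939 s/layer = 128355.0426 s, i.e. 35.65 hours.

35.65 hours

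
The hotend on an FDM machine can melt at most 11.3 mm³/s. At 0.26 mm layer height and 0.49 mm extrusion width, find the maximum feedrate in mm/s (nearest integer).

89 mm/s

Extrusion cross-section = 0.26 × 0.49, so 0.1274 mm².
v_max = Q/A = 11.3/0.1274 = 88.70 mm/s → 89 mm/s.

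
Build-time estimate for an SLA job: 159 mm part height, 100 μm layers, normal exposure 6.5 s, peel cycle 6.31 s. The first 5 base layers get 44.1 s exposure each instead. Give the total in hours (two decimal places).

5.71 hours

Layer count = ceil(159 / 0.1) = 1590.
Burn-in layers = 5 × (44.1 + 6.31), so 252.05 s.
Normal layers: 1585 × (6.5 + 6.31) → 20303.85 s.
Total = 252.05 + 20303.85 = 20555.9 s = 5.71 hours.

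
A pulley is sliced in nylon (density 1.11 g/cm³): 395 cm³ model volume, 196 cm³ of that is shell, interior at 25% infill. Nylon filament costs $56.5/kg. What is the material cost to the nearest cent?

$15.41

Interior volume: 395 − 196 → 199 cm³.
Deposited infill = 0.25 × 199, so 49.75 cm³.
Total extruded: 196 + 49.75 → 245.75 cm³.
Mass = 245.75 × 1.11, so 272.7825 g.
At $56.5/kg: 272.7825/1000 × 56.5 = $15.41.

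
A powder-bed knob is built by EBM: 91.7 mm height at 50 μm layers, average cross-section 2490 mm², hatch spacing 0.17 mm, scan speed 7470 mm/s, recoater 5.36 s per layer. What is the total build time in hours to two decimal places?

Layer count = ceil(91.7 / 0.05) = 1834.
Hatch length per layer: 2490 / 0.17 → 14647.1 mm.
Per-layer scan time = 14647.1 / 7470, so 1.9608 s.
Time per layer: 1.9608 + 5.36 → 7.3208 s.
Build time = 1834 × 7.3208 = 13426.3472 s = 3.73 hours.

3.73 hours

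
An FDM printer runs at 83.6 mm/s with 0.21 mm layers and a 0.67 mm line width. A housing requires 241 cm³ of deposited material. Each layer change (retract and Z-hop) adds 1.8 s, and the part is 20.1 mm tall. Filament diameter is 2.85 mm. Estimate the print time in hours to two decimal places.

Line area: 0.21 × 0.67 → 0.1407 mm².
Total extruded path = 241000/0.1407 = 1712864.3 mm.
Time extruding: 1712864.3 / 83.6 → 20488.8 s.
Layer count = ceil(20.1 / 0.21) = 96.
Layer-change overhead = 96 × 1.8, so 172.8 s.
Altogether 20488.8 + 172.8 = 20661.6 s, i.e. 5.74 hours.

5.74 hours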